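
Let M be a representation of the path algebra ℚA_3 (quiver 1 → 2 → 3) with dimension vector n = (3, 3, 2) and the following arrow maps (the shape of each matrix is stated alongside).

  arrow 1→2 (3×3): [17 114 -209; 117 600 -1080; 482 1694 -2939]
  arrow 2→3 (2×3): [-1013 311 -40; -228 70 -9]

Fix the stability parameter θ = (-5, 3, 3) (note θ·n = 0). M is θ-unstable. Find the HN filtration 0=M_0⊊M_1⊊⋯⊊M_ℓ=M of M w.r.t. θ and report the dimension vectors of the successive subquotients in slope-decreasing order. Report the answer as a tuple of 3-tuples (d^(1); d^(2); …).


Via rank(M_{q-1}∘⋯∘M_p): M ≅ I[1,1], I[1,3]^2, I[2,2].
μ_θ-semistable layers: μ^(1)=3; μ^(2)=-5

((0, 3, 2); (3, 0, 0))


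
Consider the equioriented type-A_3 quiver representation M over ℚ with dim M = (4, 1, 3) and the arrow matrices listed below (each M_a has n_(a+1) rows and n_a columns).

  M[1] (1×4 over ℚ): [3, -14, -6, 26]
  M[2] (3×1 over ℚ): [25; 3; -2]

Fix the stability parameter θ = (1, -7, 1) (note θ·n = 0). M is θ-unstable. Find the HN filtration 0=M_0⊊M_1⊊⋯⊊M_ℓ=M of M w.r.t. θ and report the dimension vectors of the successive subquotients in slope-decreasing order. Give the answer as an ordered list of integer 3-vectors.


Via rank(M_{q-1}∘⋯∘M_p): M ≅ I[1,1]^3, I[1,3], I[3,3]^2.
μ_θ-semistable layers: μ^(1)=1; μ^(2)=-3

((3, 0, 3); (1, 1, 0))


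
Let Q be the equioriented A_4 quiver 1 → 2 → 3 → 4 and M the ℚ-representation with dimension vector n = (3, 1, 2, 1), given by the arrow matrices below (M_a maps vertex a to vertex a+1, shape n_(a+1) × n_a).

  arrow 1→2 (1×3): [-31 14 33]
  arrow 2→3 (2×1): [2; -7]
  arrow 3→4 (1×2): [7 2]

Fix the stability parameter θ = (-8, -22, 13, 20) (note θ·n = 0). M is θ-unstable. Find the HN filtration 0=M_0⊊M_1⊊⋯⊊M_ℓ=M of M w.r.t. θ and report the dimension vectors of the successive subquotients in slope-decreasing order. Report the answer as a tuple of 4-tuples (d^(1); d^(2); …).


Barcode: M ≅ I[1,1]^2, I[1,3], I[3,4]. HN layers by μ_θ (4 steps, strictly decreasing):
  μ^(1)=20; μ^(2)=13; μ^(3)=-8; μ^(4)=-15

((0, 0, 0, 1); (0, 0, 2, 0); (2, 0, 0, 0); (1, 1, 0, 0))


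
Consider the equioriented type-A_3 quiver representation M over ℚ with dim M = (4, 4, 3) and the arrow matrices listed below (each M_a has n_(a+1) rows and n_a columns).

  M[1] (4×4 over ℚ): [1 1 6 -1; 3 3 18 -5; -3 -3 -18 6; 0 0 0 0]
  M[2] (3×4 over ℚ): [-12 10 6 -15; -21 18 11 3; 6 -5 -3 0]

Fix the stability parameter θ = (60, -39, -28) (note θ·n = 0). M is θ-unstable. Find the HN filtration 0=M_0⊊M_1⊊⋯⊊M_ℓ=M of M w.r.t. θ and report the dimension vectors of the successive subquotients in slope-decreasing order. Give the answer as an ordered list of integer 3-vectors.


Interval decomposition of M: I[1,1]^2, I[1,2], I[1,3], I[2,3]^2.
HN type (ℓ=5): μ^(1)=60; μ^(2)=21/2; μ^(3)=-7/3; μ^(4)=-28; μ^(5)=-39

((2, 0, 0); (1, 1, 0); (1, 1, 1); (0, 0, 2); (0, 2, 0))


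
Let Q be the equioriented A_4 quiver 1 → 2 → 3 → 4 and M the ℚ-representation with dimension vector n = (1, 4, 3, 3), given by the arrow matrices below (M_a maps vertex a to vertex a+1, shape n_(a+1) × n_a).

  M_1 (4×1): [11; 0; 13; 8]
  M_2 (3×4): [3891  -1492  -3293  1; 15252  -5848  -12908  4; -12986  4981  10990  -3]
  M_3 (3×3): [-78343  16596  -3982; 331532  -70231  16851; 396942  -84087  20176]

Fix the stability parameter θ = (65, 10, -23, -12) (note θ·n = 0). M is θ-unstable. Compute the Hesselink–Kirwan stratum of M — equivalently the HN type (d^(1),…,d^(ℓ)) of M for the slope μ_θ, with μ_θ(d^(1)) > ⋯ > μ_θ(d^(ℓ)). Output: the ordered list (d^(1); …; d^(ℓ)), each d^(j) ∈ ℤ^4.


Interval decomposition of M: I[1,2], I[2,2], I[2,4]^2, I[3,4].
HN type (ℓ=5): μ^(1)=75/2; μ^(2)=10; μ^(3)=-25/3; μ^(4)=-12; μ^(5)=-23

((1, 1, 0, 0); (0, 1, 0, 0); (0, 2, 2, 2); (0, 0, 0, 1); (0, 0, 1, 0))


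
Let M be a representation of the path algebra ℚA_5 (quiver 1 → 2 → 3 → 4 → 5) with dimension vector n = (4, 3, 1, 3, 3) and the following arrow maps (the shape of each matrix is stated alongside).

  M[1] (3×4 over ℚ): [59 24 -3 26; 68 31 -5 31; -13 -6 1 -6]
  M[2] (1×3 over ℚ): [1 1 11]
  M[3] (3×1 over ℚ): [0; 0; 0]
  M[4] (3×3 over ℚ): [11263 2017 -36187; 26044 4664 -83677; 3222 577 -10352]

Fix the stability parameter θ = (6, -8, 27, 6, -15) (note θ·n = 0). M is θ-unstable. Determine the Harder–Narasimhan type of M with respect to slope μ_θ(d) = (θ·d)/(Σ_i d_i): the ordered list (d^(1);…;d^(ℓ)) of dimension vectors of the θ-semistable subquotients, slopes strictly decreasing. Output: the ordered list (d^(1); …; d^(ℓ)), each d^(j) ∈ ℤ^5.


Via rank(M_{q-1}∘⋯∘M_p): M ≅ I[1,1], I[1,2]^2, I[1,3], I[4,5]^3.
μ_θ-semistable layers: μ^(1)=27; μ^(2)=6; μ^(3)=-1; μ^(4)=-9/2

((0, 0, 1, 0, 0); (1, 0, 0, 0, 0); (3, 3, 0, 0, 0); (0, 0, 0, 3, 3))


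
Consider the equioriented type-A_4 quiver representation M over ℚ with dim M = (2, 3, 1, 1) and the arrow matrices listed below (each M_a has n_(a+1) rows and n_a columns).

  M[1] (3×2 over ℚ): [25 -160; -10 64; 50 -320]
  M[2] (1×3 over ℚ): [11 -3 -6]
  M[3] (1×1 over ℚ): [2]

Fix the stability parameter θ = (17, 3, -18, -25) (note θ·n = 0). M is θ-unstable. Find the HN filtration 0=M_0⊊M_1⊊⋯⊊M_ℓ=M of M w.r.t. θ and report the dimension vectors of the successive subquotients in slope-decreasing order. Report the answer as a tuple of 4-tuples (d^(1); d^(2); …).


Barcode: M ≅ I[1,1], I[1,4], I[2,2]^2. HN layers by μ_θ (3 steps, strictly decreasing):
  μ^(1)=17; μ^(2)=3; μ^(3)=-23/4

((1, 0, 0, 0); (0, 2, 0, 0); (1, 1, 1, 1))


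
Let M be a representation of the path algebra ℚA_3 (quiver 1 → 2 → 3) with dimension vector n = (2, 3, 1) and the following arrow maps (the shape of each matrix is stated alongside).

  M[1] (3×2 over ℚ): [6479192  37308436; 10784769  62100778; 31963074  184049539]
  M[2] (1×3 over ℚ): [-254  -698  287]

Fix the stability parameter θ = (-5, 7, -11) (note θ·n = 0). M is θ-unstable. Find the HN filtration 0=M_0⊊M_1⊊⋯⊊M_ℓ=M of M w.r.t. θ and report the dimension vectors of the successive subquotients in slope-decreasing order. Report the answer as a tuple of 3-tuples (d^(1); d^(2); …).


Barcode: M ≅ I[1,2], I[1,3], I[2,2]. HN layers by μ_θ (3 steps, strictly decreasing):
  μ^(1)=7; μ^(2)=-2; μ^(3)=-5

((0, 2, 0); (0, 1, 1); (2, 0, 0))


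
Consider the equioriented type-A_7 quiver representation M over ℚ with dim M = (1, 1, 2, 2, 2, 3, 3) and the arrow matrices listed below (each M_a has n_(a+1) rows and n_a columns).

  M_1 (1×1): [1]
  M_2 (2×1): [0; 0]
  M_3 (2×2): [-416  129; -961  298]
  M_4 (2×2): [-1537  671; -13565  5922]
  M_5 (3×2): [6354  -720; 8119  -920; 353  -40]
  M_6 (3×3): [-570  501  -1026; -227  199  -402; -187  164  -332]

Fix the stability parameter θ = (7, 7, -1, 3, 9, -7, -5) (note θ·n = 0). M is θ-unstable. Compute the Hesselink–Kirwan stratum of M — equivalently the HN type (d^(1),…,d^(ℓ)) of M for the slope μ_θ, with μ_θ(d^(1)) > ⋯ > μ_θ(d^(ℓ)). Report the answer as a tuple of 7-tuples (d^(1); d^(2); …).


Barcode: M ≅ I[1,2], I[3,5], I[3,7], I[6,6], I[6,7], I[7,7]. HN layers by μ_θ (7 steps, strictly decreasing):
  μ^(1)=9; μ^(2)=7; μ^(3)=3; μ^(4)=0; μ^(5)=-1; μ^(6)=-5; μ^(7)=-7

((0, 0, 0, 0, 1, 0, 0); (1, 1, 0, 0, 0, 0, 0); (0, 0, 0, 1, 0, 0, 0); (0, 0, 0, 1, 1, 1, 1); (0, 0, 2, 0, 0, 0, 0); (0, 0, 0, 0, 0, 0, 2); (0, 0, 0, 0, 0, 2, 0))


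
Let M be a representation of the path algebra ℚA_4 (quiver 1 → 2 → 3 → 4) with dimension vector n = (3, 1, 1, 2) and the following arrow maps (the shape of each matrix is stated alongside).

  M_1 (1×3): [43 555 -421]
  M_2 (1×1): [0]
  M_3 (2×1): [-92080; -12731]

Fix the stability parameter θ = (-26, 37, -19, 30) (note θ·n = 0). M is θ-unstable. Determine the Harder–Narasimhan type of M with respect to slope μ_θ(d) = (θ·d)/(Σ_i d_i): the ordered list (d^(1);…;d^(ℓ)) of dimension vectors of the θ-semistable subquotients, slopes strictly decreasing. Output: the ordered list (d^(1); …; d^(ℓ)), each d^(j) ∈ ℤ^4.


Interval decomposition of M: I[1,1]^2, I[1,2], I[3,4], I[4,4].
HN type (ℓ=4): μ^(1)=37; μ^(2)=30; μ^(3)=-19; μ^(4)=-26

((0, 1, 0, 0); (0, 0, 0, 2); (0, 0, 1, 0); (3, 0, 0, 0))


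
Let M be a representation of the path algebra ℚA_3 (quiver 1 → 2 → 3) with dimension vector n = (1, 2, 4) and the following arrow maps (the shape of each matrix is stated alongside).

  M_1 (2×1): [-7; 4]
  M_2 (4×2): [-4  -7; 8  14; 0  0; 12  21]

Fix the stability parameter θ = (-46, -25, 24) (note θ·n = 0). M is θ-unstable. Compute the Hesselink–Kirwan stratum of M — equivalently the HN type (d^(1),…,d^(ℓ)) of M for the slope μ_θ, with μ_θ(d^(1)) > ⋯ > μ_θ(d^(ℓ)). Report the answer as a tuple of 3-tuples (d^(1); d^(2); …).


Interval decomposition of M: I[1,2], I[2,3], I[3,3]^3.
HN type (ℓ=3): μ^(1)=24; μ^(2)=-25; μ^(3)=-46

((0, 0, 4); (0, 2, 0); (1, 0, 0))


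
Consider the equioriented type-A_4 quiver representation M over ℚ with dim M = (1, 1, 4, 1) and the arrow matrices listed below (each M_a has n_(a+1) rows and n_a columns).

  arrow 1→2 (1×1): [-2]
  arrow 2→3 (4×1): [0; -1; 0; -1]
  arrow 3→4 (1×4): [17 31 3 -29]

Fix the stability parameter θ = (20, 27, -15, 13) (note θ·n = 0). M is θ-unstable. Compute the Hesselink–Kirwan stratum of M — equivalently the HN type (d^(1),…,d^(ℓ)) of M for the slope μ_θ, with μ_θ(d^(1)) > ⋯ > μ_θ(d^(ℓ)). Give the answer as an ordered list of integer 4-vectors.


Via rank(M_{q-1}∘⋯∘M_p): M ≅ I[1,4], I[3,3]^3.
μ_θ-semistable layers: μ^(1)=13; μ^(2)=32/3; μ^(3)=-15

((0, 0, 0, 1); (1, 1, 1, 0); (0, 0, 3, 0))


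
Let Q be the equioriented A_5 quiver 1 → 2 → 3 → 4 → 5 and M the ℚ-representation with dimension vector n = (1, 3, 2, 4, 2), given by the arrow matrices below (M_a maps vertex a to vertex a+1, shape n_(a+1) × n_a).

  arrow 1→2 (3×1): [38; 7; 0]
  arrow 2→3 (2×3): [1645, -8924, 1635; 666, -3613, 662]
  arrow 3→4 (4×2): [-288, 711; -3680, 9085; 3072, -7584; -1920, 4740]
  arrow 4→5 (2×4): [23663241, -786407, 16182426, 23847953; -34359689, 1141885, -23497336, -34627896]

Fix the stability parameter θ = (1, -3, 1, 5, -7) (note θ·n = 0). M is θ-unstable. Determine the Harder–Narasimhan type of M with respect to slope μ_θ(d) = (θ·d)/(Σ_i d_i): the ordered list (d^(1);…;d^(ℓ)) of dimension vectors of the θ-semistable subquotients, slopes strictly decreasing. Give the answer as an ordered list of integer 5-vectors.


Via rank(M_{q-1}∘⋯∘M_p): M ≅ I[1,5], I[2,2], I[2,3], I[4,4]^2, I[4,5].
μ_θ-semistable layers: μ^(1)=5; μ^(2)=1; μ^(3)=-1/3; μ^(4)=-1; μ^(5)=-3

((0, 0, 0, 2, 0); (0, 0, 1, 0, 0); (0, 0, 1, 1, 1); (1, 1, 0, 1, 1); (0, 2, 0, 0, 0))


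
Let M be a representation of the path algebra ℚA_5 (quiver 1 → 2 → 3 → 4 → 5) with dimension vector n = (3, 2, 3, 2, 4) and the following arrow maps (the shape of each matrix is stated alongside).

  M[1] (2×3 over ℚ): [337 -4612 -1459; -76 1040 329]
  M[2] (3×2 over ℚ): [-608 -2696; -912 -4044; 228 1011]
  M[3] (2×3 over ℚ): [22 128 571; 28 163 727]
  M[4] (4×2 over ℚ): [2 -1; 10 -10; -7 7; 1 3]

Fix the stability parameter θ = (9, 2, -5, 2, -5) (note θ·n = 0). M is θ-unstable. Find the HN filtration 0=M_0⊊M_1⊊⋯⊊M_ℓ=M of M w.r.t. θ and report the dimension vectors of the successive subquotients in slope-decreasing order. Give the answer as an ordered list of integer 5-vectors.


Via rank(M_{q-1}∘⋯∘M_p): M ≅ I[1,1], I[1,2], I[1,5], I[3,3], I[3,5], I[5,5]^2.
μ_θ-semistable layers: μ^(1)=9; μ^(2)=11/2; μ^(3)=3/5; μ^(4)=-3/2; μ^(5)=-5

((1, 0, 0, 0, 0); (1, 1, 0, 0, 0); (1, 1, 1, 1, 1); (0, 0, 0, 1, 1); (0, 0, 2, 0, 2))


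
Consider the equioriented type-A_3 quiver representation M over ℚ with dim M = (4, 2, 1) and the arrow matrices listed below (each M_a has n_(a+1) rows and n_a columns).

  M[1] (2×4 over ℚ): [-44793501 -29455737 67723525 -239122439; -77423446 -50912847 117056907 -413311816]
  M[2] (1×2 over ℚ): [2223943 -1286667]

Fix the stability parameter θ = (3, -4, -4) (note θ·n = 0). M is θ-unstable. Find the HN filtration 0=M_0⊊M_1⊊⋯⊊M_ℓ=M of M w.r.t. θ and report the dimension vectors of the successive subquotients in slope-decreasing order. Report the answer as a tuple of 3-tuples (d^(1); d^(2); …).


Interval decomposition of M: I[1,1]^2, I[1,2], I[1,3].
HN type (ℓ=3): μ^(1)=3; μ^(2)=-1/2; μ^(3)=-5/3

((2, 0, 0); (1, 1, 0); (1, 1, 1))


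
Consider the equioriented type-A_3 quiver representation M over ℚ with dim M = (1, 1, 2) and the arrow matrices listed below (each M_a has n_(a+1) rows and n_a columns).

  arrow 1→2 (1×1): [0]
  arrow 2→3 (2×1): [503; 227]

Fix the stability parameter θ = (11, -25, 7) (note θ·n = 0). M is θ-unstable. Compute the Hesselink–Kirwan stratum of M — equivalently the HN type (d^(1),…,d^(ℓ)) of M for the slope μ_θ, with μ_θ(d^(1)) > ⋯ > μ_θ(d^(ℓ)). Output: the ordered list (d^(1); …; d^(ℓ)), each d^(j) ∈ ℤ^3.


Interval decomposition of M: I[1,1], I[2,3], I[3,3].
HN type (ℓ=3): μ^(1)=11; μ^(2)=7; μ^(3)=-25

((1, 0, 0); (0, 0, 2); (0, 1, 0))


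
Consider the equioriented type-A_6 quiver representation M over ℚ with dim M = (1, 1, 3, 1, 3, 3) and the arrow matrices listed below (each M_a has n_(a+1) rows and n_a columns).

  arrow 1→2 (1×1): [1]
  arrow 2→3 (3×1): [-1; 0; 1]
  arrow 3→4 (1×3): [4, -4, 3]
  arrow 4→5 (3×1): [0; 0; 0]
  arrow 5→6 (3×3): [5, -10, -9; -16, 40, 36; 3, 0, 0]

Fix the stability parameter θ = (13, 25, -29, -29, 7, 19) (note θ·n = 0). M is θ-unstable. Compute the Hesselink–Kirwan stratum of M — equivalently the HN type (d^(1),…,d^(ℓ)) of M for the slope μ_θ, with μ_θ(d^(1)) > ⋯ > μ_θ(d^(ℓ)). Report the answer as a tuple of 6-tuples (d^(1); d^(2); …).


Interval decomposition of M: I[1,4], I[3,3]^2, I[5,5], I[5,6]^2, I[6,6].
HN type (ℓ=4): μ^(1)=19; μ^(2)=7; μ^(3)=-5; μ^(4)=-29

((0, 0, 0, 0, 0, 3); (0, 0, 0, 0, 3, 0); (1, 1, 1, 1, 0, 0); (0, 0, 2, 0, 0, 0))


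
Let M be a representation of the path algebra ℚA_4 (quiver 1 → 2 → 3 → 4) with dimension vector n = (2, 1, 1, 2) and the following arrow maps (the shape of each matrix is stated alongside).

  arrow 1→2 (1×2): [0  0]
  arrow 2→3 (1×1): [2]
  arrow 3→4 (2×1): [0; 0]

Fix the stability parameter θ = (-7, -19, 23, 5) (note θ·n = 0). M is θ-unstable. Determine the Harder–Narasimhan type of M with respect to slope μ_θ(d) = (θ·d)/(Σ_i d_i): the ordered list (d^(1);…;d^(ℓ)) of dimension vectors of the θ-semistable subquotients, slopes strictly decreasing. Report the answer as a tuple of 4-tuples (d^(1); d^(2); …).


Via rank(M_{q-1}∘⋯∘M_p): M ≅ I[1,1]^2, I[2,3], I[4,4]^2.
μ_θ-semistable layers: μ^(1)=23; μ^(2)=5; μ^(3)=-7; μ^(4)=-19

((0, 0, 1, 0); (0, 0, 0, 2); (2, 0, 0, 0); (0, 1, 0, 0))


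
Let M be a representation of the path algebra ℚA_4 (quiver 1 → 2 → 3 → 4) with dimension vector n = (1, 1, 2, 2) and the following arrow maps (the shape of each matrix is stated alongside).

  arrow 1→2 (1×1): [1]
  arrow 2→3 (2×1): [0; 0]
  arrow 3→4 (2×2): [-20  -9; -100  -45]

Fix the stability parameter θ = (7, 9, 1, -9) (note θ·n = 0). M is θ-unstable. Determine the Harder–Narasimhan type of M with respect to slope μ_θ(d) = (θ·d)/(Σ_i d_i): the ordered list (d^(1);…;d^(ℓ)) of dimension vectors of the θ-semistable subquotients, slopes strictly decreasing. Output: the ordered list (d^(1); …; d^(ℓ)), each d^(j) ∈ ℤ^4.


Via rank(M_{q-1}∘⋯∘M_p): M ≅ I[1,2], I[3,3], I[3,4], I[4,4].
μ_θ-semistable layers: μ^(1)=9; μ^(2)=7; μ^(3)=1; μ^(4)=-4; μ^(5)=-9

((0, 1, 0, 0); (1, 0, 0, 0); (0, 0, 1, 0); (0, 0, 1, 1); (0, 0, 0, 1))


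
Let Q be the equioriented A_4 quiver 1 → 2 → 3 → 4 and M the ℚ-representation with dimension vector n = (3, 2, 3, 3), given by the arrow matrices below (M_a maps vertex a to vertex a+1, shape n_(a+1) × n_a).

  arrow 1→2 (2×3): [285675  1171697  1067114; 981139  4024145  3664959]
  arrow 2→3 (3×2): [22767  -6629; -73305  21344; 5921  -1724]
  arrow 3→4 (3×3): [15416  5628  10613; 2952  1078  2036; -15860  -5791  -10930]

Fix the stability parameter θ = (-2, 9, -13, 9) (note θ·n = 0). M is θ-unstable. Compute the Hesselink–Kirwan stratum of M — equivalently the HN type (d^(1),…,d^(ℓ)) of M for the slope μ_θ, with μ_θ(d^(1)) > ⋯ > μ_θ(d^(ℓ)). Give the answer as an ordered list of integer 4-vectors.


Via rank(M_{q-1}∘⋯∘M_p): M ≅ I[1,1], I[1,3], I[1,4], I[3,4], I[4,4].
μ_θ-semistable layers: μ^(1)=9; μ^(2)=-2; μ^(3)=-13

((0, 0, 0, 3); (3, 2, 2, 0); (0, 0, 1, 0))


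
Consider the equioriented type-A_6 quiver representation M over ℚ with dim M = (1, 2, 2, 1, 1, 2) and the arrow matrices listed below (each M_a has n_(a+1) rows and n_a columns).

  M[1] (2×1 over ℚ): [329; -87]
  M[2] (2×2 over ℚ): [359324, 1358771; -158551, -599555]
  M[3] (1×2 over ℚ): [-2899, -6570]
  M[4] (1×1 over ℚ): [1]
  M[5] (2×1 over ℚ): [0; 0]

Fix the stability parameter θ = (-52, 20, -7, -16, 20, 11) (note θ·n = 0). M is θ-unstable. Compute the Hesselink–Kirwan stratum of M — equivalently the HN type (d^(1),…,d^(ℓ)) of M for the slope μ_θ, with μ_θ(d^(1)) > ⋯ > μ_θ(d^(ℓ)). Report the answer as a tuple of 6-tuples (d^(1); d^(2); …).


Via rank(M_{q-1}∘⋯∘M_p): M ≅ I[1,5], I[2,3], I[6,6]^2.
μ_θ-semistable layers: μ^(1)=20; μ^(2)=11; μ^(3)=13/2; μ^(4)=-1; μ^(5)=-52

((0, 0, 0, 0, 1, 0); (0, 0, 0, 0, 0, 2); (0, 1, 1, 0, 0, 0); (0, 1, 1, 1, 0, 0); (1, 0, 0, 0, 0, 0))


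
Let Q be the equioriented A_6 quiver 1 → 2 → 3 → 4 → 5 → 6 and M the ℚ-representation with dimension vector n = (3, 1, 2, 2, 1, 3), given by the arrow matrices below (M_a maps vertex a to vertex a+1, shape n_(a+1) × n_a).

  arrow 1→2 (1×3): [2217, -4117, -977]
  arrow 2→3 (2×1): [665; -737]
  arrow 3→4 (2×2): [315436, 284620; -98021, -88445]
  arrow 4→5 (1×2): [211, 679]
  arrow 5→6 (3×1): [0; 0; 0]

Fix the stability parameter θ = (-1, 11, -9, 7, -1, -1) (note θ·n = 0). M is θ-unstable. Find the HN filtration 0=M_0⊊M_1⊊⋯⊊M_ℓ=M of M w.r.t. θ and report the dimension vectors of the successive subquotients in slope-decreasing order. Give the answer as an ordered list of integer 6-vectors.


Barcode: M ≅ I[1,1]^2, I[1,3], I[3,5], I[4,4], I[6,6]^3. HN layers by μ_θ (5 steps, strictly decreasing):
  μ^(1)=7; μ^(2)=3; μ^(3)=1; μ^(4)=-1; μ^(5)=-9

((0, 0, 0, 1, 0, 0); (0, 0, 0, 1, 1, 0); (0, 1, 1, 0, 0, 0); (3, 0, 0, 0, 0, 3); (0, 0, 1, 0, 0, 0))


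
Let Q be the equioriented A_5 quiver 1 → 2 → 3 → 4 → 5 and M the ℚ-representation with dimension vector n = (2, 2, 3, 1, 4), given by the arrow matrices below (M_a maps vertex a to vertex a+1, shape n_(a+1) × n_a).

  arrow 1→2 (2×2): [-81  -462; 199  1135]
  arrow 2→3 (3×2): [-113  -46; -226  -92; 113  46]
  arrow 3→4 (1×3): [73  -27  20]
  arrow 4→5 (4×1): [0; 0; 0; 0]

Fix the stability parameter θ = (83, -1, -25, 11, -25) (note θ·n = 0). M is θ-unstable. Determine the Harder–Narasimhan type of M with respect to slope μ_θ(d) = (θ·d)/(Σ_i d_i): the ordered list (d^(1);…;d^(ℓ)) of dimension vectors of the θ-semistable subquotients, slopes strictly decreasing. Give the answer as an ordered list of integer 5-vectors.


Barcode: M ≅ I[1,2], I[1,4], I[3,3]^2, I[5,5]^4. HN layers by μ_θ (3 steps, strictly decreasing):
  μ^(1)=41; μ^(2)=17; μ^(3)=-25

((1, 1, 0, 0, 0); (1, 1, 1, 1, 0); (0, 0, 2, 0, 4))


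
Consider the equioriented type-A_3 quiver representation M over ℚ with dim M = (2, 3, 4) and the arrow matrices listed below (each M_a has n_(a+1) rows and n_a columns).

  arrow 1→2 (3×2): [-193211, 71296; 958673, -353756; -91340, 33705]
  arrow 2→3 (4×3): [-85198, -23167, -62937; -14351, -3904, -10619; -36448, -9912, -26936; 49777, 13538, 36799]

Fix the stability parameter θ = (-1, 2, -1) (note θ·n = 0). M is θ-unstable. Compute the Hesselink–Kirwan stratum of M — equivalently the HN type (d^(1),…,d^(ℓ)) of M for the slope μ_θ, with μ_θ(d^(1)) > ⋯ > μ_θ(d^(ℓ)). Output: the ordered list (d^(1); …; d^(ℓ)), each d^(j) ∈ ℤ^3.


Barcode: M ≅ I[1,2], I[1,3], I[2,3], I[3,3]^2. HN layers by μ_θ (3 steps, strictly decreasing):
  μ^(1)=2; μ^(2)=1/2; μ^(3)=-1

((0, 1, 0); (0, 2, 2); (2, 0, 2))


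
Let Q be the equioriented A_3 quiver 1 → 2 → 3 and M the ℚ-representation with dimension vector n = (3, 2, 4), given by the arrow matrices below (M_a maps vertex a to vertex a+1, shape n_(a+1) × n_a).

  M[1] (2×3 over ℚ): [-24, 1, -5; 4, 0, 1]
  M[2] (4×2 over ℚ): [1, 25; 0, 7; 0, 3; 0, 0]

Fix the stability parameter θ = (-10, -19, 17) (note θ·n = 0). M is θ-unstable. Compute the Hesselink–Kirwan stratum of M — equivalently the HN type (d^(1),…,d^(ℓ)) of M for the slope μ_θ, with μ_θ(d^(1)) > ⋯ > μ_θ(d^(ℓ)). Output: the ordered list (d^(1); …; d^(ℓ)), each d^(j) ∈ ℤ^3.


Interval decomposition of M: I[1,1], I[1,3]^2, I[3,3]^2.
HN type (ℓ=3): μ^(1)=17; μ^(2)=-10; μ^(3)=-29/2

((0, 0, 4); (1, 0, 0); (2, 2, 0))


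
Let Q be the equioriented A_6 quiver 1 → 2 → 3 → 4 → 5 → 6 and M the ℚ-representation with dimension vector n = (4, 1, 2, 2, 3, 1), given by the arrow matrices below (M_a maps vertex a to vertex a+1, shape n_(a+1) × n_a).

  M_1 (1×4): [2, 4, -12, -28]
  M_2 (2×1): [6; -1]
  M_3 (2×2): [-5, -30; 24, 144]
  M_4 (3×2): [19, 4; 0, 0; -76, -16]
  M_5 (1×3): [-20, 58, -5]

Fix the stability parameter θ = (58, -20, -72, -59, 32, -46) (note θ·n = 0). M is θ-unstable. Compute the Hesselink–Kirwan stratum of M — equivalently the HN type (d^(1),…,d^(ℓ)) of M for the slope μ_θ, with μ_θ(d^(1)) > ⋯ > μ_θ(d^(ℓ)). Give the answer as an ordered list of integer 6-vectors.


Barcode: M ≅ I[1,1]^3, I[1,3], I[3,5], I[4,4], I[5,5], I[5,6]. HN layers by μ_θ (6 steps, strictly decreasing):
  μ^(1)=58; μ^(2)=32; μ^(3)=-7; μ^(4)=-34/3; μ^(5)=-59; μ^(6)=-72

((3, 0, 0, 0, 0, 0); (0, 0, 0, 0, 2, 0); (0, 0, 0, 0, 1, 1); (1, 1, 1, 0, 0, 0); (0, 0, 0, 2, 0, 0); (0, 0, 1, 0, 0, 0))


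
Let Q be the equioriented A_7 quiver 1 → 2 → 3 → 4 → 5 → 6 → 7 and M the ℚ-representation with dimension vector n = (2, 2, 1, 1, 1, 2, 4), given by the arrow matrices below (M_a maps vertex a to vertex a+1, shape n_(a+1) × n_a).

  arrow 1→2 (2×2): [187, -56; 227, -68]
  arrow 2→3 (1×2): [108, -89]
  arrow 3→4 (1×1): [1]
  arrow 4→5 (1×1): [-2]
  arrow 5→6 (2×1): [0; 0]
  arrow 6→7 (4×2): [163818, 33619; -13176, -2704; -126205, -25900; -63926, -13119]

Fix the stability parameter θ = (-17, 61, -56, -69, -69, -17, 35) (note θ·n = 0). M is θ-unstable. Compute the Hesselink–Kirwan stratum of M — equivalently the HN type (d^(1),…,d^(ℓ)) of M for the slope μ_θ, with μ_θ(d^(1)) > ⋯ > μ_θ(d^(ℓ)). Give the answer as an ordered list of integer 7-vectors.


Barcode: M ≅ I[1,2], I[1,5], I[6,7]^2, I[7,7]^2. HN layers by μ_θ (4 steps, strictly decreasing):
  μ^(1)=61; μ^(2)=35; μ^(3)=-17; μ^(4)=-30

((0, 1, 0, 0, 0, 0, 0); (0, 0, 0, 0, 0, 0, 4); (1, 0, 0, 0, 0, 2, 0); (1, 1, 1, 1, 1, 0, 0))


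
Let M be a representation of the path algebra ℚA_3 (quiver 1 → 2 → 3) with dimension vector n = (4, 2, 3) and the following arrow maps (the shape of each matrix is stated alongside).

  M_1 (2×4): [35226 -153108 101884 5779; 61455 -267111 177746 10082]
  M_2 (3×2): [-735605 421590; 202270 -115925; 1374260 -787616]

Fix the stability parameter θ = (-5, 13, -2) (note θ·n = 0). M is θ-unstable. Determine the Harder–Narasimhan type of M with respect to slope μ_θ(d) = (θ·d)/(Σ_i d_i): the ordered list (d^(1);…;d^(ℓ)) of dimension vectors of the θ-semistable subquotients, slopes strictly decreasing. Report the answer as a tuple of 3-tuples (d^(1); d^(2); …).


Barcode: M ≅ I[1,1]^2, I[1,3]^2, I[3,3]. HN layers by μ_θ (3 steps, strictly decreasing):
  μ^(1)=11/2; μ^(2)=-2; μ^(3)=-5

((0, 2, 2); (0, 0, 1); (4, 0, 0))


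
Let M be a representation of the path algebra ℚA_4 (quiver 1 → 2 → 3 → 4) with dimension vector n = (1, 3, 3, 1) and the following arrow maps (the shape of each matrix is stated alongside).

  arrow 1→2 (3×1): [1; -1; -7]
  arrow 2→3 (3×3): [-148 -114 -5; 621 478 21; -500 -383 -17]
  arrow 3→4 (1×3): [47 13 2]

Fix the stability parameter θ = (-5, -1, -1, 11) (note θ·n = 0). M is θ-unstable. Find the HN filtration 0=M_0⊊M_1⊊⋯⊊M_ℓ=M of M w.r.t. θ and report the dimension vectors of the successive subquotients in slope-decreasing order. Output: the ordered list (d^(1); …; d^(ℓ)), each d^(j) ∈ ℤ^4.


Via rank(M_{q-1}∘⋯∘M_p): M ≅ I[1,4], I[2,3]^2.
μ_θ-semistable layers: μ^(1)=11; μ^(2)=-1; μ^(3)=-5

((0, 0, 0, 1); (0, 3, 3, 0); (1, 0, 0, 0))


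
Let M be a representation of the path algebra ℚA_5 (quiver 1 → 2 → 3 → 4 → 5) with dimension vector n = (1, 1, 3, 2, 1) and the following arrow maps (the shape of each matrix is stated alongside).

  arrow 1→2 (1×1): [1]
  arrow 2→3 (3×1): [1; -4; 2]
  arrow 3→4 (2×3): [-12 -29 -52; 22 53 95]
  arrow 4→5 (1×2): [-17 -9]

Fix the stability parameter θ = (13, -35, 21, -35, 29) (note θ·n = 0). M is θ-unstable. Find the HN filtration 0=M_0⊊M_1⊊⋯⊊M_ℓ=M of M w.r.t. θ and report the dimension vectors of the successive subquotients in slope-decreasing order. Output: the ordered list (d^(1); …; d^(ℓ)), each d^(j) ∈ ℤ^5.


Barcode: M ≅ I[1,3], I[3,4], I[3,5]. HN layers by μ_θ (4 steps, strictly decreasing):
  μ^(1)=29; μ^(2)=21; μ^(3)=-7; μ^(4)=-11

((0, 0, 0, 0, 1); (0, 0, 1, 0, 0); (0, 0, 2, 2, 0); (1, 1, 0, 0, 0))


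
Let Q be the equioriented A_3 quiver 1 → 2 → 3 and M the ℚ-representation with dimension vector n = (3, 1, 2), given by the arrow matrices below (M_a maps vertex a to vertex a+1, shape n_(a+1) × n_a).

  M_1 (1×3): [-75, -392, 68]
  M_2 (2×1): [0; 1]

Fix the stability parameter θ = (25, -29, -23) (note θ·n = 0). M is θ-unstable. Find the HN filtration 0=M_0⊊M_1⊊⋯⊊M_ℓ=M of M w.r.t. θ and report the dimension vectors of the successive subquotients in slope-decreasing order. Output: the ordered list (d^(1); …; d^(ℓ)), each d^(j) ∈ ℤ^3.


Interval decomposition of M: I[1,1]^2, I[1,3], I[3,3].
HN type (ℓ=3): μ^(1)=25; μ^(2)=-9; μ^(3)=-23

((2, 0, 0); (1, 1, 1); (0, 0, 1))


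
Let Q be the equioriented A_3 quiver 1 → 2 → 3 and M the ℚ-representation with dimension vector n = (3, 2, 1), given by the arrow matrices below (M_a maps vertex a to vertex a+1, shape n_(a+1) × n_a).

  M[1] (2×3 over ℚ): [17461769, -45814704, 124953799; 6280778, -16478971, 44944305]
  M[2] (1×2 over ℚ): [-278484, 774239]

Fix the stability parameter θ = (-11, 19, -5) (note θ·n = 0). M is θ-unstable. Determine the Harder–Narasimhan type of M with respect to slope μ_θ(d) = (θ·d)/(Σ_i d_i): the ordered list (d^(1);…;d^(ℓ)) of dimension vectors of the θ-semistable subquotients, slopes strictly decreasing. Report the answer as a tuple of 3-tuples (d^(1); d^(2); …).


Via rank(M_{q-1}∘⋯∘M_p): M ≅ I[1,1], I[1,2], I[1,3].
μ_θ-semistable layers: μ^(1)=19; μ^(2)=7; μ^(3)=-11

((0, 1, 0); (0, 1, 1); (3, 0, 0))


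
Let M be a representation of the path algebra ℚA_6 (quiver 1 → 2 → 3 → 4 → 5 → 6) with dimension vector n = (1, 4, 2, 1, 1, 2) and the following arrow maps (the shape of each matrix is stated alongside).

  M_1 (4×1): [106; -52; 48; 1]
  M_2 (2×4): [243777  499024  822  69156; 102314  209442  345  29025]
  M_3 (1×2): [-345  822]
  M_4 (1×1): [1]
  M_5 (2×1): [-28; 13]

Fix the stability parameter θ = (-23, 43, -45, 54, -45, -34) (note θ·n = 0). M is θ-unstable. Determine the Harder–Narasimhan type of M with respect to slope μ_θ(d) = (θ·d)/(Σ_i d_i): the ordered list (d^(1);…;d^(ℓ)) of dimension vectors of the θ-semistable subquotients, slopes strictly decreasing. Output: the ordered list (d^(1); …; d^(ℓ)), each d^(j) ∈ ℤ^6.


Via rank(M_{q-1}∘⋯∘M_p): M ≅ I[1,3], I[2,2]^2, I[2,6], I[6,6].
μ_θ-semistable layers: μ^(1)=43; μ^(2)=-1; μ^(3)=-27/5; μ^(4)=-23; μ^(5)=-34

((0, 2, 0, 0, 0, 0); (0, 1, 1, 0, 0, 0); (0, 1, 1, 1, 1, 1); (1, 0, 0, 0, 0, 0); (0, 0, 0, 0, 0, 1))


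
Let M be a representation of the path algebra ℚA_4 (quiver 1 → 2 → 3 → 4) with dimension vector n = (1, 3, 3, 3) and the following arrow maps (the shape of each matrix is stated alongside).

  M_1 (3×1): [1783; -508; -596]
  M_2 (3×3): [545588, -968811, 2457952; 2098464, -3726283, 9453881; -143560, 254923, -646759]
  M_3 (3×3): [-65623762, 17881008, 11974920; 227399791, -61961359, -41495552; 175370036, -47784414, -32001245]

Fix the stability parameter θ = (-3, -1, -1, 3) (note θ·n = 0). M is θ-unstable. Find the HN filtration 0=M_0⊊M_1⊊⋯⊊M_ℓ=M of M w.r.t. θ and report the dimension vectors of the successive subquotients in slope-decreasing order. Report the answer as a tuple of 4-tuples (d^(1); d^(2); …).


Via rank(M_{q-1}∘⋯∘M_p): M ≅ I[1,2], I[2,4]^2, I[3,4].
μ_θ-semistable layers: μ^(1)=3; μ^(2)=-1; μ^(3)=-3

((0, 0, 0, 3); (0, 3, 3, 0); (1, 0, 0, 0))


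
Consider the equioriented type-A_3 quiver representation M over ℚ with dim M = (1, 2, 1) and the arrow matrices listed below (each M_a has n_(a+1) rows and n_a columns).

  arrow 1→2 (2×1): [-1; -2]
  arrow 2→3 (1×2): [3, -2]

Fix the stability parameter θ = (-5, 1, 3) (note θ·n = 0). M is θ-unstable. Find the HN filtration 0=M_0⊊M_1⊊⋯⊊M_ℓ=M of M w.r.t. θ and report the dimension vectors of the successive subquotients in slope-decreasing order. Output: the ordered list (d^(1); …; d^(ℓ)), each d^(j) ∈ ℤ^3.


Interval decomposition of M: I[1,3], I[2,2].
HN type (ℓ=3): μ^(1)=3; μ^(2)=1; μ^(3)=-5

((0, 0, 1); (0, 2, 0); (1, 0, 0))


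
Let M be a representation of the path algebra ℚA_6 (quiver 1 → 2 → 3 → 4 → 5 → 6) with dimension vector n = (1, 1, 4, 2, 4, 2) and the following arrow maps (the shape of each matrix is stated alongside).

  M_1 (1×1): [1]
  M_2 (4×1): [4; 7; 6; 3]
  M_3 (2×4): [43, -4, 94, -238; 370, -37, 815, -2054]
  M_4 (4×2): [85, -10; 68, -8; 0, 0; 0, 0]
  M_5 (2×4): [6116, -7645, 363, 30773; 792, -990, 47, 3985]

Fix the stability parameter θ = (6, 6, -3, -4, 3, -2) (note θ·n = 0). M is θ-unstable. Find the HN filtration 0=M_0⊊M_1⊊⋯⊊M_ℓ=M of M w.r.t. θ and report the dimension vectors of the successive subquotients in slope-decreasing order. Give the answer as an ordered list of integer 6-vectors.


Interval decomposition of M: I[1,4], I[3,3]^2, I[3,5], I[5,5], I[5,6]^2.
HN type (ℓ=5): μ^(1)=3; μ^(2)=5/4; μ^(3)=1/2; μ^(4)=-3; μ^(5)=-7/2

((0, 0, 0, 0, 2, 0); (1, 1, 1, 1, 0, 0); (0, 0, 0, 0, 2, 2); (0, 0, 2, 0, 0, 0); (0, 0, 1, 1, 0, 0))


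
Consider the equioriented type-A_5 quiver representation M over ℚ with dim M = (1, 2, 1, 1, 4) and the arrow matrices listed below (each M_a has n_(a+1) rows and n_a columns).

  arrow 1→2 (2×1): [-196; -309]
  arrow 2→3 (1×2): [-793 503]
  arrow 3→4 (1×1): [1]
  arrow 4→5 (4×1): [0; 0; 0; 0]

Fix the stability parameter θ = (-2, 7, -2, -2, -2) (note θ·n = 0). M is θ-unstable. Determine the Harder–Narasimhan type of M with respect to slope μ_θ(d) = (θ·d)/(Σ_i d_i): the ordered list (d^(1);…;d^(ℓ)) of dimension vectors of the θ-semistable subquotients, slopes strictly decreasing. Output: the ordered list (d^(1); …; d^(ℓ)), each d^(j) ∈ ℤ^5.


Via rank(M_{q-1}∘⋯∘M_p): M ≅ I[1,4], I[2,2], I[5,5]^4.
μ_θ-semistable layers: μ^(1)=7; μ^(2)=1; μ^(3)=-2

((0, 1, 0, 0, 0); (0, 1, 1, 1, 0); (1, 0, 0, 0, 4))


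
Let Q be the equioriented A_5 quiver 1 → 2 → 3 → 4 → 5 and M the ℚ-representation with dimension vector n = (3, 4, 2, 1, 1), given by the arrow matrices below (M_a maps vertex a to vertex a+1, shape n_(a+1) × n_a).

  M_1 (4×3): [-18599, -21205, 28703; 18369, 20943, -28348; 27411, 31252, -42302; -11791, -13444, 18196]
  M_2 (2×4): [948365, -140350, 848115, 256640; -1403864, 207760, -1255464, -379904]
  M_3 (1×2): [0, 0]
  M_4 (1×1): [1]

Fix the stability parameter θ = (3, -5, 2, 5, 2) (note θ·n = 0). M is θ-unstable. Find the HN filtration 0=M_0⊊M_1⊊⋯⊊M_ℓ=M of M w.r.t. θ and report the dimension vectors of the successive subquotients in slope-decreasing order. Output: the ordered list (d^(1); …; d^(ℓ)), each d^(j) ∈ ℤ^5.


Via rank(M_{q-1}∘⋯∘M_p): M ≅ I[1,2]^2, I[1,3], I[2,2], I[3,3], I[4,5].
μ_θ-semistable layers: μ^(1)=7/2; μ^(2)=2; μ^(3)=-1; μ^(4)=-5

((0, 0, 0, 1, 1); (0, 0, 2, 0, 0); (3, 3, 0, 0, 0); (0, 1, 0, 0, 0))


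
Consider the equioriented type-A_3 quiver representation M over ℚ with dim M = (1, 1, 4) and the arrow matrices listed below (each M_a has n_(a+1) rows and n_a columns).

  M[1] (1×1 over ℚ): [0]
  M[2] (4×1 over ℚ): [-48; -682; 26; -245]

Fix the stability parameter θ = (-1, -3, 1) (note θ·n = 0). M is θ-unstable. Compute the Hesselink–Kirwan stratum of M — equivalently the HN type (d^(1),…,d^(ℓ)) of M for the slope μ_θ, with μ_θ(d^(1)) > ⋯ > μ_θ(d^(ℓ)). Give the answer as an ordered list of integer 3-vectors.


Interval decomposition of M: I[1,1], I[2,3], I[3,3]^3.
HN type (ℓ=3): μ^(1)=1; μ^(2)=-1; μ^(3)=-3

((0, 0, 4); (1, 0, 0); (0, 1, 0))


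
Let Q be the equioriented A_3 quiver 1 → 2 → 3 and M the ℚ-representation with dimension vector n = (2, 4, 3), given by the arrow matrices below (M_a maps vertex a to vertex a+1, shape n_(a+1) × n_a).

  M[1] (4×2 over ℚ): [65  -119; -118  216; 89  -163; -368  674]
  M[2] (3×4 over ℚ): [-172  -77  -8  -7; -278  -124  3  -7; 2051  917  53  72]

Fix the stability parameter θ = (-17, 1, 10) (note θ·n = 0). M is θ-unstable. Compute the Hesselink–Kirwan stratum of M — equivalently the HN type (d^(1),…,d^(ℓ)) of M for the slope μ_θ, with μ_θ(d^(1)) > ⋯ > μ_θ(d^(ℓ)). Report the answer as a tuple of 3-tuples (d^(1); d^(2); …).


Via rank(M_{q-1}∘⋯∘M_p): M ≅ I[1,3]^2, I[2,2], I[2,3].
μ_θ-semistable layers: μ^(1)=10; μ^(2)=1; μ^(3)=-17

((0, 0, 3); (0, 4, 0); (2, 0, 0))


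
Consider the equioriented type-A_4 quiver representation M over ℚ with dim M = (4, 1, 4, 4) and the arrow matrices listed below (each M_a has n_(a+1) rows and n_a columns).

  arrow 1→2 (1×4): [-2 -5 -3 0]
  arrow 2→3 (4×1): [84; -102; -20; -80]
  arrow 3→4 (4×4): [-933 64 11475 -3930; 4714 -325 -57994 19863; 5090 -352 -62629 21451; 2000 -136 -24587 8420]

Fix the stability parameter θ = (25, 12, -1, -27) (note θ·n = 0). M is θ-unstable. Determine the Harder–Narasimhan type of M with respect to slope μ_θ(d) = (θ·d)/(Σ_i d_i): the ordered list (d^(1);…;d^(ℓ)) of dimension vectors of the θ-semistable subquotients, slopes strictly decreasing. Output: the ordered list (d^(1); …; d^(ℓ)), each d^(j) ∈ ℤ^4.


Interval decomposition of M: I[1,1]^3, I[1,4], I[3,4]^3.
HN type (ℓ=3): μ^(1)=25; μ^(2)=9/4; μ^(3)=-14

((3, 0, 0, 0); (1, 1, 1, 1); (0, 0, 3, 3))


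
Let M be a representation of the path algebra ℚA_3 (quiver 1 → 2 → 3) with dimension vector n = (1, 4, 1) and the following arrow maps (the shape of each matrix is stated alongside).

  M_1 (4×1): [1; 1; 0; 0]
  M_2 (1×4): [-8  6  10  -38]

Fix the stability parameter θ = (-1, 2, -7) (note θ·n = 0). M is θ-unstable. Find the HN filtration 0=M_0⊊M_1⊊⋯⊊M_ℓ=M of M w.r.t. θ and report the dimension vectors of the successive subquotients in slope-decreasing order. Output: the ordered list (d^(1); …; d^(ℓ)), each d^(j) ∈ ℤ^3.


Via rank(M_{q-1}∘⋯∘M_p): M ≅ I[1,3], I[2,2]^3.
μ_θ-semistable layers: μ^(1)=2; μ^(2)=-2

((0, 3, 0); (1, 1, 1))


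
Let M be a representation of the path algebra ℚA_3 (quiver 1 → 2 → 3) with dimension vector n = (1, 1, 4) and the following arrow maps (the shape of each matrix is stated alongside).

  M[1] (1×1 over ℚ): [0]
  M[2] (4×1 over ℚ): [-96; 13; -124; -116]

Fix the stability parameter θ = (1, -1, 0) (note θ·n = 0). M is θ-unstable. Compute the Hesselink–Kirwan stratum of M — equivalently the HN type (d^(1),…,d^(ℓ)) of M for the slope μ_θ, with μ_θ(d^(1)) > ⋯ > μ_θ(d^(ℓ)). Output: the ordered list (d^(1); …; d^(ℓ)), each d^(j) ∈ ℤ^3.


Via rank(M_{q-1}∘⋯∘M_p): M ≅ I[1,1], I[2,3], I[3,3]^3.
μ_θ-semistable layers: μ^(1)=1; μ^(2)=0; μ^(3)=-1

((1, 0, 0); (0, 0, 4); (0, 1, 0))


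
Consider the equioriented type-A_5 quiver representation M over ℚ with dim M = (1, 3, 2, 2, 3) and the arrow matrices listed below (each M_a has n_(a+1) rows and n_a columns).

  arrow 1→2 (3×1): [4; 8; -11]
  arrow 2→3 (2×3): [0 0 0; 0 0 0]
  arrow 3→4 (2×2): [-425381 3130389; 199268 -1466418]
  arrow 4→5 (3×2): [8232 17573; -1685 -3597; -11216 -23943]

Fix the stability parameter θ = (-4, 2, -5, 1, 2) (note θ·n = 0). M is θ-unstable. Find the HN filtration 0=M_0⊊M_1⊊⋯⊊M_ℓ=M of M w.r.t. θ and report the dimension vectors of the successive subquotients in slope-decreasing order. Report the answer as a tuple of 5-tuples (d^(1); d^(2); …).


Via rank(M_{q-1}∘⋯∘M_p): M ≅ I[1,2], I[2,2]^2, I[3,5]^2, I[5,5].
μ_θ-semistable layers: μ^(1)=2; μ^(2)=1; μ^(3)=-4; μ^(4)=-5

((0, 3, 0, 0, 3); (0, 0, 0, 2, 0); (1, 0, 0, 0, 0); (0, 0, 2, 0, 0))


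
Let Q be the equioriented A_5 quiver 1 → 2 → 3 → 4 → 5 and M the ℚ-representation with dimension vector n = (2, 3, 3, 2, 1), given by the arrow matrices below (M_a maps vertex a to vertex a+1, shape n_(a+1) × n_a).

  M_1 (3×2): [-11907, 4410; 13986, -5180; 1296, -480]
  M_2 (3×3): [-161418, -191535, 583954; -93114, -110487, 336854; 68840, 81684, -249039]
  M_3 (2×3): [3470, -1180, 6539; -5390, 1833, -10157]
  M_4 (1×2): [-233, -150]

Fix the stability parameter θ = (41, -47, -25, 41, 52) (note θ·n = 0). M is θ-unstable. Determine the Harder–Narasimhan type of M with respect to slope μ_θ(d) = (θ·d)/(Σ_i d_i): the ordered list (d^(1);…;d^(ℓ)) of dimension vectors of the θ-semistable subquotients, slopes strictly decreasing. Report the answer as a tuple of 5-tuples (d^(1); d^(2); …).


Via rank(M_{q-1}∘⋯∘M_p): M ≅ I[1,1], I[1,2], I[2,4], I[2,5], I[3,3].
μ_θ-semistable layers: μ^(1)=52; μ^(2)=41; μ^(3)=-3; μ^(4)=-25; μ^(5)=-47

((0, 0, 0, 0, 1); (1, 0, 0, 2, 0); (1, 1, 0, 0, 0); (0, 0, 3, 0, 0); (0, 2, 0, 0, 0))


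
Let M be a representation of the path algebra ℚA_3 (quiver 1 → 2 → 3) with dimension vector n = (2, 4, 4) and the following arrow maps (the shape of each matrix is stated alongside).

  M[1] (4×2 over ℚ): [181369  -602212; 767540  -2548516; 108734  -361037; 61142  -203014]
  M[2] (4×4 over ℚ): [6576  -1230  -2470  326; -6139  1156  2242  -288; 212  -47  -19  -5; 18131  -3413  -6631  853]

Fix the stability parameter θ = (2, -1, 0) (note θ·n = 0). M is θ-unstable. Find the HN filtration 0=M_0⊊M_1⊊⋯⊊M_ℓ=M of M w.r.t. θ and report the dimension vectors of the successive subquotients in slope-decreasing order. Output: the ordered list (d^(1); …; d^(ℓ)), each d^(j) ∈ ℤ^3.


Barcode: M ≅ I[1,3]^2, I[2,2]^2, I[3,3]^2. HN layers by μ_θ (3 steps, strictly decreasing):
  μ^(1)=1/3; μ^(2)=0; μ^(3)=-1

((2, 2, 2); (0, 0, 2); (0, 2, 0))


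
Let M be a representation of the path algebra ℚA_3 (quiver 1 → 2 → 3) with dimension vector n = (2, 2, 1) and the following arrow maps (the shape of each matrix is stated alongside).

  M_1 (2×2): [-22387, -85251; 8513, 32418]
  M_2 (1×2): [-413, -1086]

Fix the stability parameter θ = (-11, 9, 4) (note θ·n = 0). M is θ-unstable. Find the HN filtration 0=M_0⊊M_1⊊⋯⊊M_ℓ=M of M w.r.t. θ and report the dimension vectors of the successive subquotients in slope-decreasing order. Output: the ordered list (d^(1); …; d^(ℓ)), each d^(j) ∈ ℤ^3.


Via rank(M_{q-1}∘⋯∘M_p): M ≅ I[1,2], I[1,3].
μ_θ-semistable layers: μ^(1)=9; μ^(2)=13/2; μ^(3)=-11

((0, 1, 0); (0, 1, 1); (2, 0, 0))
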